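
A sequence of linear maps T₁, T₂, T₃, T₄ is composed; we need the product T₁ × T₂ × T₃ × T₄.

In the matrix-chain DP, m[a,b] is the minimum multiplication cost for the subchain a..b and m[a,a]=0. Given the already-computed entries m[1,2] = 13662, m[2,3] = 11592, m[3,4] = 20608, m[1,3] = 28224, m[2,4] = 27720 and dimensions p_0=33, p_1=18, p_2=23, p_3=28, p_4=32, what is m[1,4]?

46728

m[1,4] = min over k∈[1,3] of m[1,k]+m[k+1,4]+p_{0}·p_k·p_{4}.
k=1: 0 + 27720 + 33·18·32 = 46728; k=2: 13662 + 20608 + 33·23·32 = 58558; k=3: 28224 + 0 + 33·28·32 = 57792.
Minimum: 46728 at k=1.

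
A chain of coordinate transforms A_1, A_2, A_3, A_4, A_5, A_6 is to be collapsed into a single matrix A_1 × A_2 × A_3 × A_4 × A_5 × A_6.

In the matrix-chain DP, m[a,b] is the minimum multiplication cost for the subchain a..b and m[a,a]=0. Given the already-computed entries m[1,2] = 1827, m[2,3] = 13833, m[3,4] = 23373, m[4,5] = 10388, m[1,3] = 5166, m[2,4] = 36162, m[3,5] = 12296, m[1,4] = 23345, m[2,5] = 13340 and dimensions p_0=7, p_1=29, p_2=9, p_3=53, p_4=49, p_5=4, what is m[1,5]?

m[1,5] = min over k∈[1,4] of m[1,k]+m[k+1,5]+p_{0}·p_k·p_{5}.
k=1: 0 + 13340 + 7·29·4 = 14152; k=2: 1827 + 12296 + 7·9·4 = 14375; k=3: 5166 + 10388 + 7·53·4 = 17038; k=4: 23345 + 0 + 7·49·4 = 24717.
Minimum: 14152 at k=1.

14152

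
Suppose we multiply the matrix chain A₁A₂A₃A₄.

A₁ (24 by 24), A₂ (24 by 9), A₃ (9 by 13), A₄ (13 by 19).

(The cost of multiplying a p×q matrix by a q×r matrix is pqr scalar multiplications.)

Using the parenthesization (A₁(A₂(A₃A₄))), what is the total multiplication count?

(A₃A₄): 9×13 by 13×19 → 9×19, cost 9·13·19 = 2223
(A₂(A₃A₄)): 24×9 by 9×19 → 24×19, cost 24·9·19 = 4104; cumulative 6327
(A₁(A₂(A₃A₄))): 24×24 by 24×19 → 24×19, cost 24·24·19 = 10944; cumulative 17271
Total: 17271 scalar multiplications.

17271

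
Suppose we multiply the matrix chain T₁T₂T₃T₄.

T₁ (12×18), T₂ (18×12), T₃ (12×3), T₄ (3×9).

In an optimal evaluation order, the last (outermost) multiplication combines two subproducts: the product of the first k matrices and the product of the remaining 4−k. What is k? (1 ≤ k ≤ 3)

Adjacent pairs: T₁T₂ = 12·18·12 = 2592; T₂T₃ = 18·12·3 = 648; T₃T₄ = 12·3·9 = 324.
Length 3: T₁..T₃: k=1: 0+648+12·18·3=1296; k=2: 2592+0+12·12·3=3024 → min 1296 | T₂..T₄: k=2: 0+324+18·12·9=2268; k=3: 648+0+18·3·9=1134 → min 1134.
Top-level splits: k=1: (T₁..T₁)·(T₂..T₄) → 0+1134+12·18·9 = 3078; k=2: (T₁..T₂)·(T₃..T₄) → 2592+324+12·12·9 = 4212; k=3: (T₁..T₃)·(T₄..T₄) → 1296+0+12·3·9 = 1620.
Best split is after T₃, i.e. k = 3.

3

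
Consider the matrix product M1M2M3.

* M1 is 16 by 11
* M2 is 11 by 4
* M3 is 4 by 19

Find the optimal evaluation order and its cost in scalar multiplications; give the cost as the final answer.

(M1(M2M3)): cost 4180.
((M1M2)M3): cost 1920.
Optimal: ((M1M2)M3) with cost 1920.

1920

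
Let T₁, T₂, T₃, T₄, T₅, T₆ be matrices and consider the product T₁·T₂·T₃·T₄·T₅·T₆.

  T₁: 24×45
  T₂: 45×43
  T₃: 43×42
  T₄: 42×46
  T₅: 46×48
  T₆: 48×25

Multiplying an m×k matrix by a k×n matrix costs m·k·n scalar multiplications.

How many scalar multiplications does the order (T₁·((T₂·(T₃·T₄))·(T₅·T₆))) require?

306036

(T₃·T₄): 43×42 by 42×46 → 43×46, cost 43·42·46 = 83076
(T₂·(T₃·T₄)): 45×43 by 43×46 → 45×46, cost 45·43·46 = 89010; cumulative 172086
(T₅·T₆): 46×48 by 48×25 → 46×25, cost 46·48·25 = 55200
((T₂·(T₃·T₄))·(T₅·T₆)): 45×46 by 46×25 → 45×25, cost 45·46·25 = 51750; cumulative 279036
(T₁·((T₂·(T₃·T₄))·(T₅·T₆))): 24×45 by 45×25 → 24×25, cost 24·45·25 = 27000; cumulative 306036
Total: 306036 scalar multiplications.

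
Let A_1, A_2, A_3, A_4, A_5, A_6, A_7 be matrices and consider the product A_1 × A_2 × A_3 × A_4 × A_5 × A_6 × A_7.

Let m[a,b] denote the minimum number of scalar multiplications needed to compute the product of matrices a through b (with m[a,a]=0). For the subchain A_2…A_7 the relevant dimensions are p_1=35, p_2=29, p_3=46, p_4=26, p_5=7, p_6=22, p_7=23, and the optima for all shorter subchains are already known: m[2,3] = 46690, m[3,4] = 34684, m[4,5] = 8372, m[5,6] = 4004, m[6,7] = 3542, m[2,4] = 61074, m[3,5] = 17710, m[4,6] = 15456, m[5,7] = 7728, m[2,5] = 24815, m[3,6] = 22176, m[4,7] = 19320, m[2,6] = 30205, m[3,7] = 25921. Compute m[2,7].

m[2,7] = min over k∈[2,6] of m[2,k]+m[k+1,7]+p_{1}·p_k·p_{7}.
k=2: 0 + 25921 + 35·29·23 = 49266; k=3: 46690 + 19320 + 35·46·23 = 103040; k=4: 61074 + 7728 + 35·26·23 = 89732; k=5: 24815 + 3542 + 35·7·23 = 33992; k=6: 30205 + 0 + 35·22·23 = 47915.
Minimum: 33992 at k=5.

33992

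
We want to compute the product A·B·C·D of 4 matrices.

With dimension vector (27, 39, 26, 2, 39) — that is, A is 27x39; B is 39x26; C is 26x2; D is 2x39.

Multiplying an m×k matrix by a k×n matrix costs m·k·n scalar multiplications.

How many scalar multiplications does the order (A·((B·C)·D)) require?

(B·C): 39×26 by 26×2 → 39×2, cost 39·26·2 = 2028
((B·C)·D): 39×2 by 2×39 → 39×39, cost 39·2·39 = 3042; cumulative 5070
(A·((B·C)·D)): 27×39 by 39×39 → 27×39, cost 27·39·39 = 41067; cumulative 46137
Total: 46137 scalar multiplications.

46137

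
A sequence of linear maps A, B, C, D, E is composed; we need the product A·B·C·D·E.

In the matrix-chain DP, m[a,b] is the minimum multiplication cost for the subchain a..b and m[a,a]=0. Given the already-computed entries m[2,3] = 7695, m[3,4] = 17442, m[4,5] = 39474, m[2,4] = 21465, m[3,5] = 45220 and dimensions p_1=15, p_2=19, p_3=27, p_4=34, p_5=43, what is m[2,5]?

43395

m[2,5] = min over k∈[2,4] of m[2,k]+m[k+1,5]+p_{1}·p_k·p_{5}.
k=2: 0 + 45220 + 15·19·43 = 57475; k=3: 7695 + 39474 + 15·27·43 = 64584; k=4: 21465 + 0 + 15·34·43 = 43395.
Minimum: 43395 at k=4.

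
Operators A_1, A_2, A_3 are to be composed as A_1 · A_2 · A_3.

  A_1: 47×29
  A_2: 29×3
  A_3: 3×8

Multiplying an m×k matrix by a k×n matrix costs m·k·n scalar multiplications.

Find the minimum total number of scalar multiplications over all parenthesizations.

5217

Order (A_1 · (A_2 · A_3)): (A_2 · A_3): 29×3 by 3×8 → 29×8, cost 29·3·8 = 696; (A_1 · (A_2 · A_3)): 47×29 by 29×8 → 47×8, cost 47·29·8 = 10904; cumulative 11600. Total 11600.
Order ((A_1 · A_2) · A_3): (A_1 · A_2): 47×29 by 29×3 → 47×3, cost 47·29·3 = 4089; ((A_1 · A_2) · A_3): 47×3 by 3×8 → 47×8, cost 47·3·8 = 1128; cumulative 5217. Total 5217.
Minimum: 5217.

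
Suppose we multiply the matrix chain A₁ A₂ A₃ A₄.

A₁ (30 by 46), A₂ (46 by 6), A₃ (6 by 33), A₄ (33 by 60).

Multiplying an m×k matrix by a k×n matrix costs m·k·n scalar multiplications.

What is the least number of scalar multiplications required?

30960

Adjacent pairs: A₁A₂ = 30·46·6 = 8280; A₂A₃ = 46·6·33 = 9108; A₃A₄ = 6·33·60 = 11880.
Length 3: A₁..A₃: k=1: 0+9108+30·46·33=54648; k=2: 8280+0+30·6·33=14220 → min 14220 | A₂..A₄: k=2: 0+11880+46·6·60=28440; k=3: 9108+0+46·33·60=100188 → min 28440.
Length 4: A₁..A₄: k=1: 0+28440+30·46·60=111240; k=2: 8280+11880+30·6·60=30960; k=3: 14220+0+30·33·60=73620 → min 30960.
Optimal order: ((A₁ A₂) (A₃ A₄)) with cost 30960.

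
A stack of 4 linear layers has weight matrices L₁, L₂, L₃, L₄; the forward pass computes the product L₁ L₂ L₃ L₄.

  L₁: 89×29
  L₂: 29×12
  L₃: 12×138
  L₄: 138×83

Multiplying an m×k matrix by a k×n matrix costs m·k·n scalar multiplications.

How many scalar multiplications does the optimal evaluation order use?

257064

Adjacent pairs: L₁L₂ = 89·29·12 = 30972; L₂L₃ = 29·12·138 = 48024; L₃L₄ = 12·138·83 = 137448.
Length 3: L₁..L₃: k=1: 0+48024+89·29·138=404202; k=2: 30972+0+89·12·138=178356 → min 178356 | L₂..L₄: k=2: 0+137448+29·12·83=166332; k=3: 48024+0+29·138·83=380190 → min 166332.
Length 4: L₁..L₄: k=1: 0+166332+89·29·83=380555; k=2: 30972+137448+89·12·83=257064; k=3: 178356+0+89·138·83=1197762 → min 257064.
Optimal order: ((L₁ L₂) (L₃ L₄)) with cost 257064.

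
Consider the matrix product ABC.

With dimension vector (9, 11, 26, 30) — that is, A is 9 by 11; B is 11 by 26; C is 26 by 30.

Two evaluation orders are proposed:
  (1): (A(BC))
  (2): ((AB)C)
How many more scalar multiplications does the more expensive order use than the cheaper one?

1956

Order (1) = (A(BC)): (BC): 11×26 by 26×30 → 11×30, cost 11·26·30 = 8580; (A(BC)): 9×11 by 11×30 → 9×30, cost 9·11·30 = 2970; cumulative 11550. Total 11550.
Order (2) = ((AB)C): (AB): 9×11 by 11×26 → 9×26, cost 9·11·26 = 2574; ((AB)C): 9×26 by 26×30 → 9×30, cost 9·26·30 = 7020; cumulative 9594. Total 9594.
Difference: |11550 − 9594| = 1956.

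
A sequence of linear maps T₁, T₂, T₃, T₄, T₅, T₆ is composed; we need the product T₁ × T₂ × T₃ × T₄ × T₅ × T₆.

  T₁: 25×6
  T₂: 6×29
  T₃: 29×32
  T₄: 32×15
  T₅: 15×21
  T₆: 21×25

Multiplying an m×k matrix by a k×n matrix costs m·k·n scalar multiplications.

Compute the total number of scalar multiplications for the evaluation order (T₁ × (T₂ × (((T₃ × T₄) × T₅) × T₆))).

(T₃ × T₄): 29×32 by 32×15 → 29×15, cost 29·32·15 = 13920
((T₃ × T₄) × T₅): 29×15 by 15×21 → 29×21, cost 29·15·21 = 9135; cumulative 23055
(((T₃ × T₄) × T₅) × T₆): 29×21 by 21×25 → 29×25, cost 29·21·25 = 15225; cumulative 38280
(T₂ × (((T₃ × T₄) × T₅) × T₆)): 6×29 by 29×25 → 6×25, cost 6·29·25 = 4350; cumulative 42630
(T₁ × (T₂ × (((T₃ × T₄) × T₅) × T₆))): 25×6 by 6×25 → 25×25, cost 25·6·25 = 3750; cumulative 46380
Total: 46380 scalar multiplications.

46380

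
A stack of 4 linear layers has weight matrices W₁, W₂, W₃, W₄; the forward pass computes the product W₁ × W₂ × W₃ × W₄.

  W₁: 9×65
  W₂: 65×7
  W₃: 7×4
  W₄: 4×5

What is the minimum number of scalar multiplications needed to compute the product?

Adjacent pairs: W₁W₂ = 9·65·7 = 4095; W₂W₃ = 65·7·4 = 1820; W₃W₄ = 7·4·5 = 140.
Length 3: W₁..W₃: k=1: 0+1820+9·65·4=4160; k=2: 4095+0+9·7·4=4347 → min 4160 | W₂..W₄: k=2: 0+140+65·7·5=2415; k=3: 1820+0+65·4·5=3120 → min 2415.
Length 4: W₁..W₄: k=1: 0+2415+9·65·5=5340; k=2: 4095+140+9·7·5=4550; k=3: 4160+0+9·4·5=4340 → min 4340.
Optimal order: ((W₁ × (W₂ × W₃)) × W₄) with cost 4340.

4340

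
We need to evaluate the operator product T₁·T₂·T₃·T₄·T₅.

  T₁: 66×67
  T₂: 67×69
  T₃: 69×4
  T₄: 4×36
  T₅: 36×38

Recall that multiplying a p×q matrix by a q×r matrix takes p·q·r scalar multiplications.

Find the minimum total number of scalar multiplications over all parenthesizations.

Adjacent pairs: T₁T₂ = 66·67·69 = 305118; T₂T₃ = 67·69·4 = 18492; T₃T₄ = 69·4·36 = 9936; T₄T₅ = 4·36·38 = 5472.
Length 3: T₁..T₃: k=1: 0+18492+66·67·4=36180; k=2: 305118+0+66·69·4=323334 → min 36180 | T₂..T₄: k=2: 0+9936+67·69·36=176364; k=3: 18492+0+67·4·36=28140 → min 28140 | T₃..T₅: k=3: 0+5472+69·4·38=15960; k=4: 9936+0+69·36·38=104328 → min 15960.
Length 4: T₁..T₄: k=1: 0+28140+66·67·36=187332; k=2: 305118+9936+66·69·36=478998; k=3: 36180+0+66·4·36=45684 → min 45684 | T₂..T₅: k=2: 0+15960+67·69·38=191634; k=3: 18492+5472+67·4·38=34148; k=4: 28140+0+67·36·38=119796 → min 34148.
Length 5: T₁..T₅: k=1: 0+34148+66·67·38=202184; k=2: 305118+15960+66·69·38=494130; k=3: 36180+5472+66·4·38=51684; k=4: 45684+0+66·36·38=135972 → min 51684.
Optimal order: ((T₁·(T₂·T₃))·(T₄·T₅)) with cost 51684.

51684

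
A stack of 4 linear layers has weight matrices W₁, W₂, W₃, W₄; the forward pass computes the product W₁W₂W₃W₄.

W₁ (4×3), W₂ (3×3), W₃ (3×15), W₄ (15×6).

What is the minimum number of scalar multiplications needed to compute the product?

Adjacent pairs: W₁W₂ = 4·3·3 = 36; W₂W₃ = 3·3·15 = 135; W₃W₄ = 3·15·6 = 270.
Length 3: W₁..W₃: k=1: 0+135+4·3·15=315; k=2: 36+0+4·3·15=216 → min 216 | W₂..W₄: k=2: 0+270+3·3·6=324; k=3: 135+0+3·15·6=405 → min 324.
Length 4: W₁..W₄: k=1: 0+324+4·3·6=396; k=2: 36+270+4·3·6=378; k=3: 216+0+4·15·6=576 → min 378.
Optimal order: ((W₁W₂)(W₃W₄)) with cost 378.

378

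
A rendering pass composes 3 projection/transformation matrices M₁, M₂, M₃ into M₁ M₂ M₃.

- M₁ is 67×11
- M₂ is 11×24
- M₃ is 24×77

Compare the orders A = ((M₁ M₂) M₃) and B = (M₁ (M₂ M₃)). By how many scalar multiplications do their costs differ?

Order A = ((M₁ M₂) M₃): (M₁ M₂): 67×11 by 11×24 → 67×24, cost 67·11·24 = 17688; ((M₁ M₂) M₃): 67×24 by 24×77 → 67×77, cost 67·24·77 = 123816; cumulative 141504. Total 141504.
Order B = (M₁ (M₂ M₃)): (M₂ M₃): 11×24 by 24×77 → 11×77, cost 11·24·77 = 20328; (M₁ (M₂ M₃)): 67×11 by 11×77 → 67×77, cost 67·11·77 = 56749; cumulative 77077. Total 77077.
Difference: |141504 − 77077| = 64427.

64427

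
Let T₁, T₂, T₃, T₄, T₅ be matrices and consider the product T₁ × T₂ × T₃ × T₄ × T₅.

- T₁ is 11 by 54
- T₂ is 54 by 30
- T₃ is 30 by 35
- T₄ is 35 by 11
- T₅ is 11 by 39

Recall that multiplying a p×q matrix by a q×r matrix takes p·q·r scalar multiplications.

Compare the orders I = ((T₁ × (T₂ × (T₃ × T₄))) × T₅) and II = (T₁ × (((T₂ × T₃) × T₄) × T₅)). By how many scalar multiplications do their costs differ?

83199

Order I = ((T₁ × (T₂ × (T₃ × T₄))) × T₅): (T₃ × T₄): 30×35 by 35×11 → 30×11, cost 30·35·11 = 11550; (T₂ × (T₃ × T₄)): 54×30 by 30×11 → 54×11, cost 54·30·11 = 17820; cumulative 29370; (T₁ × (T₂ × (T₃ × T₄))): 11×54 by 54×11 → 11×11, cost 11·54·11 = 6534; cumulative 35904; ((T₁ × (T₂ × (T₃ × T₄))) × T₅): 11×11 by 11×39 → 11×39, cost 11·11·39 = 4719; cumulative 40623. Total 40623.
Order II = (T₁ × (((T₂ × T₃) × T₄) × T₅)): (T₂ × T₃): 54×30 by 30×35 → 54×35, cost 54·30·35 = 56700; ((T₂ × T₃) × T₄): 54×35 by 35×11 → 54×11, cost 54·35·11 = 20790; cumulative 77490; (((T₂ × T₃) × T₄) × T₅): 54×11 by 11×39 → 54×39, cost 54·11·39 = 23166; cumulative 100656; (T₁ × (((T₂ × T₃) × T₄) × T₅)): 11×54 by 54×39 → 11×39, cost 11·54·39 = 23166; cumulative 123822. Total 123822.
Difference: |40623 − 123822| = 83199.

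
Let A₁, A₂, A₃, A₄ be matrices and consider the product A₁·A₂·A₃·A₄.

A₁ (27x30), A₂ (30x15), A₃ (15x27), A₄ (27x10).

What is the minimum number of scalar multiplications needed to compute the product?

16650

Adjacent pairs: A₁A₂ = 27·30·15 = 12150; A₂A₃ = 30·15·27 = 12150; A₃A₄ = 15·27·10 = 4050.
Length 3: A₁..A₃: k=1: 0+12150+27·30·27=34020; k=2: 12150+0+27·15·27=23085 → min 23085 | A₂..A₄: k=2: 0+4050+30·15·10=8550; k=3: 12150+0+30·27·10=20250 → min 8550.
Length 4: A₁..A₄: k=1: 0+8550+27·30·10=16650; k=2: 12150+4050+27·15·10=20250; k=3: 23085+0+27·27·10=30375 → min 16650.
Optimal order: (A₁·(A₂·(A₃·A₄))) with cost 16650.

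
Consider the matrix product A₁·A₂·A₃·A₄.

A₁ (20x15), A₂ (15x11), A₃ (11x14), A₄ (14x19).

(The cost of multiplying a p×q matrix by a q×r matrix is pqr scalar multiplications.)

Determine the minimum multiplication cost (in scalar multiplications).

10406

Adjacent pairs: A₁A₂ = 20·15·11 = 3300; A₂A₃ = 15·11·14 = 2310; A₃A₄ = 11·14·19 = 2926.
Length 3: A₁..A₃: k=1: 0+2310+20·15·14=6510; k=2: 3300+0+20·11·14=6380 → min 6380 | A₂..A₄: k=2: 0+2926+15·11·19=6061; k=3: 2310+0+15·14·19=6300 → min 6061.
Length 4: A₁..A₄: k=1: 0+6061+20·15·19=11761; k=2: 3300+2926+20·11·19=10406; k=3: 6380+0+20·14·19=11700 → min 10406.
Optimal order: ((A₁·A₂)·(A₃·A₄)) with cost 10406.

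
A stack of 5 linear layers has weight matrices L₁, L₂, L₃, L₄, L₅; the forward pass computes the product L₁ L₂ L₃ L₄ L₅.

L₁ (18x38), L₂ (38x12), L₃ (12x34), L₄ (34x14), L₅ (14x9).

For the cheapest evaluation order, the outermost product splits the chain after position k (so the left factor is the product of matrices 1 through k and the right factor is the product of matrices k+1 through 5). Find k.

2

Adjacent pairs: L₁L₂ = 18·38·12 = 8208; L₂L₃ = 38·12·34 = 15504; L₃L₄ = 12·34·14 = 5712; L₄L₅ = 34·14·9 = 4284.
Length 3: L₁..L₃: k=1: 0+15504+18·38·34=38760; k=2: 8208+0+18·12·34=15552 → min 15552 | L₂..L₄: k=2: 0+5712+38·12·14=12096; k=3: 15504+0+38·34·14=33592 → min 12096 | L₃..L₅: k=3: 0+4284+12·34·9=7956; k=4: 5712+0+12·14·9=7224 → min 7224.
Length 4: L₁..L₄: k=1: 0+12096+18·38·14=21672; k=2: 8208+5712+18·12·14=16944; k=3: 15552+0+18·34·14=24120 → min 16944 | L₂..L₅: k=2: 0+7224+38·12·9=11328; k=3: 15504+4284+38·34·9=31416; k=4: 12096+0+38·14·9=16884 → min 11328.
Top-level splits: k=1: (L₁..L₁)·(L₂..L₅) → 0+11328+18·38·9 = 17484; k=2: (L₁..L₂)·(L₃..L₅) → 8208+7224+18·12·9 = 17376; k=3: (L₁..L₃)·(L₄..L₅) → 15552+4284+18·34·9 = 25344; k=4: (L₁..L₄)·(L₅..L₅) → 16944+0+18·14·9 = 19212.
Best split is after L₂, i.e. k = 2.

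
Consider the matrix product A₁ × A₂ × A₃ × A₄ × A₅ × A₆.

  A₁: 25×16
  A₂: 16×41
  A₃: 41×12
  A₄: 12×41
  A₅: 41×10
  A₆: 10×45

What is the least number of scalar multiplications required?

29962

Adjacent pairs: A₁A₂ = 25·16·41 = 16400; A₂A₃ = 16·41·12 = 7872; A₃A₄ = 41·12·41 = 20172; A₄A₅ = 12·41·10 = 4920; A₅A₆ = 41·10·45 = 18450.
Length 3: A₁..A₃: k=1: 0+7872+25·16·12=12672; k=2: 16400+0+25·41·12=28700 → min 12672 | A₂..A₄: k=2: 0+20172+16·41·41=47068; k=3: 7872+0+16·12·41=15744 → min 15744 | A₃..A₅: k=3: 0+4920+41·12·10=9840; k=4: 20172+0+41·41·10=36982 → min 9840 | A₄..A₆: k=4: 0+18450+12·41·45=40590; k=5: 4920+0+12·10·45=10320 → min 10320.
Length 4: A₁..A₄: k=1: 0+15744+25·16·41=32144; k=2: 16400+20172+25·41·41=78597; k=3: 12672+0+25·12·41=24972 → min 24972 | A₂..A₅: k=2: 0+9840+16·41·10=16400; k=3: 7872+4920+16·12·10=14712; k=4: 15744+0+16·41·10=22304 → min 14712 | A₃..A₆: k=3: 0+10320+41·12·45=32460; k=4: 20172+18450+41·41·45=114267; k=5: 9840+0+41·10·45=28290 → min 28290.
Length 5: A₁..A₅: k=1: 0+14712+25·16·10=18712; k=2: 16400+9840+25·41·10=36490; k=3: 12672+4920+25·12·10=20592; k=4: 24972+0+25·41·10=35222 → min 18712 | A₂..A₆: k=2: 0+28290+16·41·45=57810; k=3: 7872+10320+16·12·45=26832; k=4: 15744+18450+16·41·45=63714; k=5: 14712+0+16·10·45=21912 → min 21912.
Length 6: A₁..A₆: k=1: 0+21912+25·16·45=39912; k=2: 16400+28290+25·41·45=90815; k=3: 12672+10320+25·12·45=36492; k=4: 24972+18450+25·41·45=89547; k=5: 18712+0+25·10·45=29962 → min 29962.
Optimal order: ((A₁ × ((A₂ × A₃) × (A₄ × A₅))) × A₆) with cost 29962.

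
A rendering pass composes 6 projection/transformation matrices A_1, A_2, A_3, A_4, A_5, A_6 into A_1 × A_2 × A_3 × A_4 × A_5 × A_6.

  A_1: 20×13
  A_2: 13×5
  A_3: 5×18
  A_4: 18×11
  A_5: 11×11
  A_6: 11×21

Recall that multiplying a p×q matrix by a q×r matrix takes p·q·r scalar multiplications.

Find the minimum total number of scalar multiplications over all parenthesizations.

6150

Adjacent pairs: A_1A_2 = 20·13·5 = 1300; A_2A_3 = 13·5·18 = 1170; A_3A_4 = 5·18·11 = 990; A_4A_5 = 18·11·11 = 2178; A_5A_6 = 11·11·21 = 2541.
Length 3: A_1..A_3: k=1: 0+1170+20·13·18=5850; k=2: 1300+0+20·5·18=3100 → min 3100 | A_2..A_4: k=2: 0+990+13·5·11=1705; k=3: 1170+0+13·18·11=3744 → min 1705 | A_3..A_5: k=3: 0+2178+5·18·11=3168; k=4: 990+0+5·11·11=1595 → min 1595 | A_4..A_6: k=4: 0+2541+18·11·21=6699; k=5: 2178+0+18·11·21=6336 → min 6336.
Length 4: A_1..A_4: k=1: 0+1705+20·13·11=4565; k=2: 1300+990+20·5·11=3390; k=3: 3100+0+20·18·11=7060 → min 3390 | A_2..A_5: k=2: 0+1595+13·5·11=2310; k=3: 1170+2178+13·18·11=5922; k=4: 1705+0+13·11·11=3278 → min 2310 | A_3..A_6: k=3: 0+6336+5·18·21=8226; k=4: 990+2541+5·11·21=4686; k=5: 1595+0+5·11·21=2750 → min 2750.
Length 5: A_1..A_5: k=1: 0+2310+20·13·11=5170; k=2: 1300+1595+20·5·11=3995; k=3: 3100+2178+20·18·11=9238; k=4: 3390+0+20·11·11=5810 → min 3995 | A_2..A_6: k=2: 0+2750+13·5·21=4115; k=3: 1170+6336+13·18·21=12420; k=4: 1705+2541+13·11·21=7249; k=5: 2310+0+13·11·21=5313 → min 4115.
Length 6: A_1..A_6: k=1: 0+4115+20·13·21=9575; k=2: 1300+2750+20·5·21=6150; k=3: 3100+6336+20·18·21=16996; k=4: 3390+2541+20·11·21=10551; k=5: 3995+0+20·11·21=8615 → min 6150.
Optimal order: ((A_1 × A_2) × (((A_3 × A_4) × A_5) × A_6)) with cost 6150.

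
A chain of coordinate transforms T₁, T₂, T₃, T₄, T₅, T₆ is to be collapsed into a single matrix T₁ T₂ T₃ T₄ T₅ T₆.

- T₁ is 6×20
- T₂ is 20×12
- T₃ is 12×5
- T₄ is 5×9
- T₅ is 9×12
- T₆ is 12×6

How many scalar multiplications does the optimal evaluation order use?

2880

Adjacent pairs: T₁T₂ = 6·20·12 = 1440; T₂T₃ = 20·12·5 = 1200; T₃T₄ = 12·5·9 = 540; T₄T₅ = 5·9·12 = 540; T₅T₆ = 9·12·6 = 648.
Length 3: T₁..T₃: k=1: 0+1200+6·20·5=1800; k=2: 1440+0+6·12·5=1800 → min 1800 | T₂..T₄: k=2: 0+540+20·12·9=2700; k=3: 1200+0+20·5·9=2100 → min 2100 | T₃..T₅: k=3: 0+540+12·5·12=1260; k=4: 540+0+12·9·12=1836 → min 1260 | T₄..T₆: k=4: 0+648+5·9·6=918; k=5: 540+0+5·12·6=900 → min 900.
Length 4: T₁..T₄: k=1: 0+2100+6·20·9=3180; k=2: 1440+540+6·12·9=2628; k=3: 1800+0+6·5·9=2070 → min 2070 | T₂..T₅: k=2: 0+1260+20·12·12=4140; k=3: 1200+540+20·5·12=2940; k=4: 2100+0+20·9·12=4260 → min 2940 | T₃..T₆: k=3: 0+900+12·5·6=1260; k=4: 540+648+12·9·6=1836; k=5: 1260+0+12·12·6=2124 → min 1260.
Length 5: T₁..T₅: k=1: 0+2940+6·20·12=4380; k=2: 1440+1260+6·12·12=3564; k=3: 1800+540+6·5·12=2700; k=4: 2070+0+6·9·12=2718 → min 2700 | T₂..T₆: k=2: 0+1260+20·12·6=2700; k=3: 1200+900+20·5·6=2700; k=4: 2100+648+20·9·6=3828; k=5: 2940+0+20·12·6=4380 → min 2700.
Length 6: T₁..T₆: k=1: 0+2700+6·20·6=3420; k=2: 1440+1260+6·12·6=3132; k=3: 1800+900+6·5·6=2880; k=4: 2070+648+6·9·6=3042; k=5: 2700+0+6·12·6=3132 → min 2880.
Optimal order: ((T₁ (T₂ T₃)) ((T₄ T₅) T₆)) with cost 2880.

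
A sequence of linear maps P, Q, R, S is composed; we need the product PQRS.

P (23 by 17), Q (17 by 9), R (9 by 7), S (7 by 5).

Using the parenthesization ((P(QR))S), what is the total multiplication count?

4613

(QR): 17×9 by 9×7 → 17×7, cost 17·9·7 = 1071
(P(QR)): 23×17 by 17×7 → 23×7, cost 23·17·7 = 2737; cumulative 3808
((P(QR))S): 23×7 by 7×5 → 23×5, cost 23·7·5 = 805; cumulative 4613
Total: 4613 scalar multiplications.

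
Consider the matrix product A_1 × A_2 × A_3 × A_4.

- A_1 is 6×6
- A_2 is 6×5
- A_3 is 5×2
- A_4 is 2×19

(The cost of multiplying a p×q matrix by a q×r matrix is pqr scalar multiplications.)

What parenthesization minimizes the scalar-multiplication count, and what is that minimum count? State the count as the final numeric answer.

360

Adjacent pairs: A_1A_2 = 6·6·5 = 180; A_2A_3 = 6·5·2 = 60; A_3A_4 = 5·2·19 = 190.
Length 3: A_1..A_3: k=1: 0+60+6·6·2=132; k=2: 180+0+6·5·2=240 → min 132 | A_2..A_4: k=2: 0+190+6·5·19=760; k=3: 60+0+6·2·19=288 → min 288.
Length 4: A_1..A_4: k=1: 0+288+6·6·19=972; k=2: 180+190+6·5·19=940; k=3: 132+0+6·2·19=360 → min 360.
Optimal parenthesization: ((A_1 × (A_2 × A_3)) × A_4) with cost 360.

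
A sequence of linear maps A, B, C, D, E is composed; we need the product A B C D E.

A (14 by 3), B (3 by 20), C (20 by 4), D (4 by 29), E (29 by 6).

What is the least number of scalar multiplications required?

1260

Adjacent pairs: AB = 14·3·20 = 840; BC = 3·20·4 = 240; CD = 20·4·29 = 2320; DE = 4·29·6 = 696.
Length 3: A..C: k=1: 0+240+14·3·4=408; k=2: 840+0+14·20·4=1960 → min 408 | B..D: k=2: 0+2320+3·20·29=4060; k=3: 240+0+3·4·29=588 → min 588 | C..E: k=3: 0+696+20·4·6=1176; k=4: 2320+0+20·29·6=5800 → min 1176.
Length 4: A..D: k=1: 0+588+14·3·29=1806; k=2: 840+2320+14·20·29=11280; k=3: 408+0+14·4·29=2032 → min 1806 | B..E: k=2: 0+1176+3·20·6=1536; k=3: 240+696+3·4·6=1008; k=4: 588+0+3·29·6=1110 → min 1008.
Length 5: A..E: k=1: 0+1008+14·3·6=1260; k=2: 840+1176+14·20·6=3696; k=3: 408+696+14·4·6=1440; k=4: 1806+0+14·29·6=4242 → min 1260.
Optimal order: (A ((B C) (D E))) with cost 1260.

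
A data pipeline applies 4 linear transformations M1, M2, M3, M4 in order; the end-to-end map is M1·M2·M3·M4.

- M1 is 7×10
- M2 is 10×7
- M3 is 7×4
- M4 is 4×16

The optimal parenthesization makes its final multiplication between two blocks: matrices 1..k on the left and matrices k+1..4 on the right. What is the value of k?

3

Adjacent pairs: M1M2 = 7·10·7 = 490; M2M3 = 10·7·4 = 280; M3M4 = 7·4·16 = 448.
Length 3: M1..M3: k=1: 0+280+7·10·4=560; k=2: 490+0+7·7·4=686 → min 560 | M2..M4: k=2: 0+448+10·7·16=1568; k=3: 280+0+10·4·16=920 → min 920.
Top-level splits: k=1: (M1..M1)·(M2..M4) → 0+920+7·10·16 = 2040; k=2: (M1..M2)·(M3..M4) → 490+448+7·7·16 = 1722; k=3: (M1..M3)·(M4..M4) → 560+0+7·4·16 = 1008.
Best split is after M3, i.e. k = 3.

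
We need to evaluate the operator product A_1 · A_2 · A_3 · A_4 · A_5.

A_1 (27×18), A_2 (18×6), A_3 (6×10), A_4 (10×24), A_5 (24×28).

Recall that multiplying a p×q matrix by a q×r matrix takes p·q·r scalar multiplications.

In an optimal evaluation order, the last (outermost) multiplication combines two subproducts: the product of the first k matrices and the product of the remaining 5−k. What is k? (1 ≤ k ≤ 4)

Adjacent pairs: A_1A_2 = 27·18·6 = 2916; A_2A_3 = 18·6·10 = 1080; A_3A_4 = 6·10·24 = 1440; A_4A_5 = 10·24·28 = 6720.
Length 3: A_1..A_3: k=1: 0+1080+27·18·10=5940; k=2: 2916+0+27·6·10=4536 → min 4536 | A_2..A_4: k=2: 0+1440+18·6·24=4032; k=3: 1080+0+18·10·24=5400 → min 4032 | A_3..A_5: k=3: 0+6720+6·10·28=8400; k=4: 1440+0+6·24·28=5472 → min 5472.
Length 4: A_1..A_4: k=1: 0+4032+27·18·24=15696; k=2: 2916+1440+27·6·24=8244; k=3: 4536+0+27·10·24=11016 → min 8244 | A_2..A_5: k=2: 0+5472+18·6·28=8496; k=3: 1080+6720+18·10·28=12840; k=4: 4032+0+18·24·28=16128 → min 8496.
Top-level splits: k=1: (A_1..A_1)·(A_2..A_5) → 0+8496+27·18·28 = 22104; k=2: (A_1..A_2)·(A_3..A_5) → 2916+5472+27·6·28 = 12924; k=3: (A_1..A_3)·(A_4..A_5) → 4536+6720+27·10·28 = 18816; k=4: (A_1..A_4)·(A_5..A_5) → 8244+0+27·24·28 = 26388.
Best split is after A_2, i.e. k = 2.

2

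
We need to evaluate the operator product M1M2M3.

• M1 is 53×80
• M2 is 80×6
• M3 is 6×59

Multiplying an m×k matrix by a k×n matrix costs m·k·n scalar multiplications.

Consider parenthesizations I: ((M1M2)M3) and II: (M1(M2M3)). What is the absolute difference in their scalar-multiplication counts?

Order I = ((M1M2)M3): (M1M2): 53×80 by 80×6 → 53×6, cost 53·80·6 = 25440; ((M1M2)M3): 53×6 by 6×59 → 53×59, cost 53·6·59 = 18762; cumulative 44202. Total 44202.
Order II = (M1(M2M3)): (M2M3): 80×6 by 6×59 → 80×59, cost 80·6·59 = 28320; (M1(M2M3)): 53×80 by 80×59 → 53×59, cost 53·80·59 = 250160; cumulative 278480. Total 278480.
Difference: |44202 − 278480| = 234278.

234278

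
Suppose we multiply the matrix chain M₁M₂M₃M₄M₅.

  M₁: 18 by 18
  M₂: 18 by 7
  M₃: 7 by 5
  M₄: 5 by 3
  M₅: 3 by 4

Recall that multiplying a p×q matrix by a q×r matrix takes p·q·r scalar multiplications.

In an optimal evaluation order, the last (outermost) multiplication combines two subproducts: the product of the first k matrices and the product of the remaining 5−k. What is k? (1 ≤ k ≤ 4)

Adjacent pairs: M₁M₂ = 18·18·7 = 2268; M₂M₃ = 18·7·5 = 630; M₃M₄ = 7·5·3 = 105; M₄M₅ = 5·3·4 = 60.
Length 3: M₁..M₃: k=1: 0+630+18·18·5=2250; k=2: 2268+0+18·7·5=2898 → min 2250 | M₂..M₄: k=2: 0+105+18·7·3=483; k=3: 630+0+18·5·3=900 → min 483 | M₃..M₅: k=3: 0+60+7·5·4=200; k=4: 105+0+7·3·4=189 → min 189.
Length 4: M₁..M₄: k=1: 0+483+18·18·3=1455; k=2: 2268+105+18·7·3=2751; k=3: 2250+0+18·5·3=2520 → min 1455 | M₂..M₅: k=2: 0+189+18·7·4=693; k=3: 630+60+18·5·4=1050; k=4: 483+0+18·3·4=699 → min 693.
Top-level splits: k=1: (M₁..M₁)·(M₂..M₅) → 0+693+18·18·4 = 1989; k=2: (M₁..M₂)·(M₃..M₅) → 2268+189+18·7·4 = 2961; k=3: (M₁..M₃)·(M₄..M₅) → 2250+60+18·5·4 = 2670; k=4: (M₁..M₄)·(M₅..M₅) → 1455+0+18·3·4 = 1671.
Best split is after M₄, i.e. k = 4.

4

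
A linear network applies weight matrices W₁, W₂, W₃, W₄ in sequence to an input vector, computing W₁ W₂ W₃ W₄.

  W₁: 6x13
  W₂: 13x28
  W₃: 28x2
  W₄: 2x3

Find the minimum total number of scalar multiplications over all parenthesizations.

920

Adjacent pairs: W₁W₂ = 6·13·28 = 2184; W₂W₃ = 13·28·2 = 728; W₃W₄ = 28·2·3 = 168.
Length 3: W₁..W₃: k=1: 0+728+6·13·2=884; k=2: 2184+0+6·28·2=2520 → min 884 | W₂..W₄: k=2: 0+168+13·28·3=1260; k=3: 728+0+13·2·3=806 → min 806.
Length 4: W₁..W₄: k=1: 0+806+6·13·3=1040; k=2: 2184+168+6·28·3=2856; k=3: 884+0+6·2·3=920 → min 920.
Optimal order: ((W₁ (W₂ W₃)) W₄) with cost 920.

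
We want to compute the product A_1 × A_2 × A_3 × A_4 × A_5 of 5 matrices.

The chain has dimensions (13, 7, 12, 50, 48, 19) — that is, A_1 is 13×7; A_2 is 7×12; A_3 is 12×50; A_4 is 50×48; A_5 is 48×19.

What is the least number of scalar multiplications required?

Adjacent pairs: A_1A_2 = 13·7·12 = 1092; A_2A_3 = 7·12·50 = 4200; A_3A_4 = 12·50·48 = 28800; A_4A_5 = 50·48·19 = 45600.
Length 3: A_1..A_3: k=1: 0+4200+13·7·50=8750; k=2: 1092+0+13·12·50=8892 → min 8750 | A_2..A_4: k=2: 0+28800+7·12·48=32832; k=3: 4200+0+7·50·48=21000 → min 21000 | A_3..A_5: k=3: 0+45600+12·50·19=57000; k=4: 28800+0+12·48·19=39744 → min 39744.
Length 4: A_1..A_4: k=1: 0+21000+13·7·48=25368; k=2: 1092+28800+13·12·48=37380; k=3: 8750+0+13·50·48=39950 → min 25368 | A_2..A_5: k=2: 0+39744+7·12·19=41340; k=3: 4200+45600+7·50·19=56450; k=4: 21000+0+7·48·19=27384 → min 27384.
Length 5: A_1..A_5: k=1: 0+27384+13·7·19=29113; k=2: 1092+39744+13·12·19=43800; k=3: 8750+45600+13·50·19=66700; k=4: 25368+0+13·48·19=37224 → min 29113.
Optimal order: (A_1 × (((A_2 × A_3) × A_4) × A_5)) with cost 29113.

29113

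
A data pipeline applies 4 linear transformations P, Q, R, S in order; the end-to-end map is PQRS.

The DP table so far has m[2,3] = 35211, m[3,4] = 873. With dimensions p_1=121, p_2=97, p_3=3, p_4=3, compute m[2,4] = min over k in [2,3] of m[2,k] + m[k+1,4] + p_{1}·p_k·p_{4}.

m[2,4] = min over k∈[2,3] of m[2,k]+m[k+1,4]+p_{1}·p_k·p_{4}.
k=2: 0 + 873 + 121·97·3 = 36084; k=3: 35211 + 0 + 121·3·3 = 36300.
Minimum: 36084 at k=2.

36084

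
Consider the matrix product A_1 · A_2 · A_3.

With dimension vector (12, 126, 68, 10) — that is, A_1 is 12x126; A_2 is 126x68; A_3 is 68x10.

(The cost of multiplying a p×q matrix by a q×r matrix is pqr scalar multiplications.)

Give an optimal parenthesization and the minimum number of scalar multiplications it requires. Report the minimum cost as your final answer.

(A_1 · (A_2 · A_3)): cost 100800.
((A_1 · A_2) · A_3): cost 110976.
Optimal: (A_1 · (A_2 · A_3)) with cost 100800.

100800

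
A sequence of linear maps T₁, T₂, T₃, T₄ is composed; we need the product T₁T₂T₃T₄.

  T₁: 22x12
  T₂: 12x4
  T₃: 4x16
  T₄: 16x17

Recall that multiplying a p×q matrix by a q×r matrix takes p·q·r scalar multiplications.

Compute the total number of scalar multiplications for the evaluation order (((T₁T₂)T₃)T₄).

8448

(T₁T₂): 22×12 by 12×4 → 22×4, cost 22·12·4 = 1056
((T₁T₂)T₃): 22×4 by 4×16 → 22×16, cost 22·4·16 = 1408; cumulative 2464
(((T₁T₂)T₃)T₄): 22×16 by 16×17 → 22×17, cost 22·16·17 = 5984; cumulative 8448
Total: 8448 scalar multiplications.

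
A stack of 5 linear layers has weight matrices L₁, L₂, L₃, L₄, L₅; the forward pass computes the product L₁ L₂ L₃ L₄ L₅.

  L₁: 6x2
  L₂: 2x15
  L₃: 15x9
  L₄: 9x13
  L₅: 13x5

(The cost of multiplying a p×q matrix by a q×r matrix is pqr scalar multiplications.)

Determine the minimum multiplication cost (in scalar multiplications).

Adjacent pairs: L₁L₂ = 6·2·15 = 180; L₂L₃ = 2·15·9 = 270; L₃L₄ = 15·9·13 = 1755; L₄L₅ = 9·13·5 = 585.
Length 3: L₁..L₃: k=1: 0+270+6·2·9=378; k=2: 180+0+6·15·9=990 → min 378 | L₂..L₄: k=2: 0+1755+2·15·13=2145; k=3: 270+0+2·9·13=504 → min 504 | L₃..L₅: k=3: 0+585+15·9·5=1260; k=4: 1755+0+15·13·5=2730 → min 1260.
Length 4: L₁..L₄: k=1: 0+504+6·2·13=660; k=2: 180+1755+6·15·13=3105; k=3: 378+0+6·9·13=1080 → min 660 | L₂..L₅: k=2: 0+1260+2·15·5=1410; k=3: 270+585+2·9·5=945; k=4: 504+0+2·13·5=634 → min 634.
Length 5: L₁..L₅: k=1: 0+634+6·2·5=694; k=2: 180+1260+6·15·5=1890; k=3: 378+585+6·9·5=1233; k=4: 660+0+6·13·5=1050 → min 694.
Optimal order: (L₁ (((L₂ L₃) L₄) L₅)) with cost 694.

694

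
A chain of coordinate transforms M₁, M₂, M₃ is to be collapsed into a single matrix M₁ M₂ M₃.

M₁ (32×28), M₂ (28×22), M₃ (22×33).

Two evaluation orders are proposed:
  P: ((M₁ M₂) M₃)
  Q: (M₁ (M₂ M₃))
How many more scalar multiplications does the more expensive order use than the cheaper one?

6952

Order P = ((M₁ M₂) M₃): (M₁ M₂): 32×28 by 28×22 → 32×22, cost 32·28·22 = 19712; ((M₁ M₂) M₃): 32×22 by 22×33 → 32×33, cost 32·22·33 = 23232; cumulative 42944. Total 42944.
Order Q = (M₁ (M₂ M₃)): (M₂ M₃): 28×22 by 22×33 → 28×33, cost 28·22·33 = 20328; (M₁ (M₂ M₃)): 32×28 by 28×33 → 32×33, cost 32·28·33 = 29568; cumulative 49896. Total 49896.
Difference: |42944 − 49896| = 6952.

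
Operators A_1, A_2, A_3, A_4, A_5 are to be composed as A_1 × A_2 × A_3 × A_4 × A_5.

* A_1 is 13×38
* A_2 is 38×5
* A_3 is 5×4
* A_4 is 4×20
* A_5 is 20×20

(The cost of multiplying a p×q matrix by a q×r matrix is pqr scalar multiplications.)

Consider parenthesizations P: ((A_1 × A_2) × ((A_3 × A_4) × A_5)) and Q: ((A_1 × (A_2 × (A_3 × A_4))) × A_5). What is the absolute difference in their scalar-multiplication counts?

13110

Order P = ((A_1 × A_2) × ((A_3 × A_4) × A_5)): (A_1 × A_2): 13×38 by 38×5 → 13×5, cost 13·38·5 = 2470; (A_3 × A_4): 5×4 by 4×20 → 5×20, cost 5·4·20 = 400; ((A_3 × A_4) × A_5): 5×20 by 20×20 → 5×20, cost 5·20·20 = 2000; cumulative 2400; ((A_1 × A_2) × ((A_3 × A_4) × A_5)): 13×5 by 5×20 → 13×20, cost 13·5·20 = 1300; cumulative 6170. Total 6170.
Order Q = ((A_1 × (A_2 × (A_3 × A_4))) × A_5): (A_3 × A_4): 5×4 by 4×20 → 5×20, cost 5·4·20 = 400; (A_2 × (A_3 × A_4)): 38×5 by 5×20 → 38×20, cost 38·5·20 = 3800; cumulative 4200; (A_1 × (A_2 × (A_3 × A_4))): 13×38 by 38×20 → 13×20, cost 13·38·20 = 9880; cumulative 14080; ((A_1 × (A_2 × (A_3 × A_4))) × A_5): 13×20 by 20×20 → 13×20, cost 13·20·20 = 5200; cumulative 19280. Total 19280.
Difference: |6170 − 19280| = 13110.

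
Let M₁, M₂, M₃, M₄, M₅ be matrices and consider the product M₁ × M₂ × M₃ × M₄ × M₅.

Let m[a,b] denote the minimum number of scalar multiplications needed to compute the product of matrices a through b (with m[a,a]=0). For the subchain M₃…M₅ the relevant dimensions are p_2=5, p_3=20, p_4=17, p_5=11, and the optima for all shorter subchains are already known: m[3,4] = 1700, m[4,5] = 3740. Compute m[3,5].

m[3,5] = min over k∈[3,4] of m[3,k]+m[k+1,5]+p_{2}·p_k·p_{5}.
k=3: 0 + 3740 + 5·20·11 = 4840; k=4: 1700 + 0 + 5·17·11 = 2635.
Minimum: 2635 at k=4.

2635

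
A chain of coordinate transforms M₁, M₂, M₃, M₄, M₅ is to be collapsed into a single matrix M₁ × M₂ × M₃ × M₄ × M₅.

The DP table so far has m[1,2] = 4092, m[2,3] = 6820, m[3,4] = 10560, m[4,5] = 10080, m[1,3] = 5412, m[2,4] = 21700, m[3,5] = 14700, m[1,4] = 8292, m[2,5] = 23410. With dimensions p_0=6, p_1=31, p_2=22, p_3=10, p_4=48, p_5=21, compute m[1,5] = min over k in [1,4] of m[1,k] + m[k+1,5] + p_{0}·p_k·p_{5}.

m[1,5] = min over k∈[1,4] of m[1,k]+m[k+1,5]+p_{0}·p_k·p_{5}.
k=1: 0 + 23410 + 6·31·21 = 27316; k=2: 4092 + 14700 + 6·22·21 = 21564; k=3: 5412 + 10080 + 6·10·21 = 16752; k=4: 8292 + 0 + 6·48·21 = 14340.
Minimum: 14340 at k=4.

14340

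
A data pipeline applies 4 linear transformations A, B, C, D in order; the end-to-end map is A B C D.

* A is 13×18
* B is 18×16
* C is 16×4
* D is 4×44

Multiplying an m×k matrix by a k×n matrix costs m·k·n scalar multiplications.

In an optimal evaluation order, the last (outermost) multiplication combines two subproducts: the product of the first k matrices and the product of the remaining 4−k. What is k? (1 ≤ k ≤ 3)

3

Adjacent pairs: AB = 13·18·16 = 3744; BC = 18·16·4 = 1152; CD = 16·4·44 = 2816.
Length 3: A..C: k=1: 0+1152+13·18·4=2088; k=2: 3744+0+13·16·4=4576 → min 2088 | B..D: k=2: 0+2816+18·16·44=15488; k=3: 1152+0+18·4·44=4320 → min 4320.
Top-level splits: k=1: (A..A)·(B..D) → 0+4320+13·18·44 = 14616; k=2: (A..B)·(C..D) → 3744+2816+13·16·44 = 15712; k=3: (A..C)·(D..D) → 2088+0+13·4·44 = 4376.
Best split is after C, i.e. k = 3.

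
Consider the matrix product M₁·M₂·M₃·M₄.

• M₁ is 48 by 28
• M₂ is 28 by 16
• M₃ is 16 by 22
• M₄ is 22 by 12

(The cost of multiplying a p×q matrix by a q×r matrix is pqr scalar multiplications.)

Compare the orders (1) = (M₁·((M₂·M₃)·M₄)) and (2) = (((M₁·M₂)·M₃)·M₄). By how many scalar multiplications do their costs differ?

17696

Order (1) = (M₁·((M₂·M₃)·M₄)): (M₂·M₃): 28×16 by 16×22 → 28×22, cost 28·16·22 = 9856; ((M₂·M₃)·M₄): 28×22 by 22×12 → 28×12, cost 28·22·12 = 7392; cumulative 17248; (M₁·((M₂·M₃)·M₄)): 48×28 by 28×12 → 48×12, cost 48·28·12 = 16128; cumulative 33376. Total 33376.
Order (2) = (((M₁·M₂)·M₃)·M₄): (M₁·M₂): 48×28 by 28×16 → 48×16, cost 48·28·16 = 21504; ((M₁·M₂)·M₃): 48×16 by 16×22 → 48×22, cost 48·16·22 = 16896; cumulative 38400; (((M₁·M₂)·M₃)·M₄): 48×22 by 22×12 → 48×12, cost 48·22·12 = 12672; cumulative 51072. Total 51072.
Difference: |33376 − 51072| = 17696.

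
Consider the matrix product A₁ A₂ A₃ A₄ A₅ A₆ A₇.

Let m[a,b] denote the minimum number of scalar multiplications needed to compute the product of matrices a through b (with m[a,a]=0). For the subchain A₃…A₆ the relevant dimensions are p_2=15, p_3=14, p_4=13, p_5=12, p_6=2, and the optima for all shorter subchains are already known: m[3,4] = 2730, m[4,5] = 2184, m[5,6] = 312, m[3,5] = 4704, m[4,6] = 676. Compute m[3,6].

1096

m[3,6] = min over k∈[3,5] of m[3,k]+m[k+1,6]+p_{2}·p_k·p_{6}.
k=3: 0 + 676 + 15·14·2 = 1096; k=4: 2730 + 312 + 15·13·2 = 3432; k=5: 4704 + 0 + 15·12·2 = 5064.
Minimum: 1096 at k=3.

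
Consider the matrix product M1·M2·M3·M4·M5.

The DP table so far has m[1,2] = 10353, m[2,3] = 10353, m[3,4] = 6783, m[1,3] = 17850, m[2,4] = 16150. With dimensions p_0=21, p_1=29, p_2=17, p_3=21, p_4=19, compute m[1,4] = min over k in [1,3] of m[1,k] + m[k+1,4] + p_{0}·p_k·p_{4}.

23919

m[1,4] = min over k∈[1,3] of m[1,k]+m[k+1,4]+p_{0}·p_k·p_{4}.
k=1: 0 + 16150 + 21·29·19 = 27721; k=2: 10353 + 6783 + 21·17·19 = 23919; k=3: 17850 + 0 + 21·21·19 = 26229.
Minimum: 23919 at k=2.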